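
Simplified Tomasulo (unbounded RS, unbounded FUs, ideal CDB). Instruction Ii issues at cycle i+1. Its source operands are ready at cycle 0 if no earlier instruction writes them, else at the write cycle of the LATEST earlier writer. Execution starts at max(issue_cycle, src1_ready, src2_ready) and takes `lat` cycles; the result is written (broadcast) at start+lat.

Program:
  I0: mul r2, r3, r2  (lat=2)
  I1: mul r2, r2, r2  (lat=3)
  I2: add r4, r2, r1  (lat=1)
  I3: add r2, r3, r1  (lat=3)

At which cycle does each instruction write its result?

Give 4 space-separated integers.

Answer: 3 6 7 7

Derivation:
I0 mul r2: issue@1 deps=(None,None) exec_start@1 write@3
I1 mul r2: issue@2 deps=(0,0) exec_start@3 write@6
I2 add r4: issue@3 deps=(1,None) exec_start@6 write@7
I3 add r2: issue@4 deps=(None,None) exec_start@4 write@7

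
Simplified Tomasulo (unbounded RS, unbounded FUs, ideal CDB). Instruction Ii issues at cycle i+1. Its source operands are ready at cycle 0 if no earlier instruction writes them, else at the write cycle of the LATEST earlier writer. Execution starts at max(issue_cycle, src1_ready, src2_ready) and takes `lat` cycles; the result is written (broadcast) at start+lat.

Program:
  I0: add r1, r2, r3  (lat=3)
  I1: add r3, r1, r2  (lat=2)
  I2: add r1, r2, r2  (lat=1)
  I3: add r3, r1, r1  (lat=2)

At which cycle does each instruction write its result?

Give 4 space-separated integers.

I0 add r1: issue@1 deps=(None,None) exec_start@1 write@4
I1 add r3: issue@2 deps=(0,None) exec_start@4 write@6
I2 add r1: issue@3 deps=(None,None) exec_start@3 write@4
I3 add r3: issue@4 deps=(2,2) exec_start@4 write@6

Answer: 4 6 4 6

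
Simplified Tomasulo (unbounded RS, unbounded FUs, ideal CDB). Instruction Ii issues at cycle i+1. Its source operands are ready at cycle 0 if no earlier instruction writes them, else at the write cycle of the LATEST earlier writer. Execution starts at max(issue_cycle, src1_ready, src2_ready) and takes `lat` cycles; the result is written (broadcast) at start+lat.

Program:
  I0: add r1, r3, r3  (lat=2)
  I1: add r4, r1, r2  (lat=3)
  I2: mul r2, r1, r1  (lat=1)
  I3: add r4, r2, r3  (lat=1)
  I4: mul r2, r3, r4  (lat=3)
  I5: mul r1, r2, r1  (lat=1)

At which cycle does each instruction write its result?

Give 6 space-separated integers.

Answer: 3 6 4 5 8 9

Derivation:
I0 add r1: issue@1 deps=(None,None) exec_start@1 write@3
I1 add r4: issue@2 deps=(0,None) exec_start@3 write@6
I2 mul r2: issue@3 deps=(0,0) exec_start@3 write@4
I3 add r4: issue@4 deps=(2,None) exec_start@4 write@5
I4 mul r2: issue@5 deps=(None,3) exec_start@5 write@8
I5 mul r1: issue@6 deps=(4,0) exec_start@8 write@9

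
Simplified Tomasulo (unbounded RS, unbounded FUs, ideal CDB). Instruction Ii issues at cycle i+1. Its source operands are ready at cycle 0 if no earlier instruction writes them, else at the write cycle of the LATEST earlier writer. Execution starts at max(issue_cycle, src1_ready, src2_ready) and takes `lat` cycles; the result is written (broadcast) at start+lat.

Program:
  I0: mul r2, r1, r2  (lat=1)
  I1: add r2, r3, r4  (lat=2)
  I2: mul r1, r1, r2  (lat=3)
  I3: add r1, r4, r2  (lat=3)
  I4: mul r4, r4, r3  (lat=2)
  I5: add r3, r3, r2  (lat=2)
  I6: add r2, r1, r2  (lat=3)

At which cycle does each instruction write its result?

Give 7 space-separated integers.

Answer: 2 4 7 7 7 8 10

Derivation:
I0 mul r2: issue@1 deps=(None,None) exec_start@1 write@2
I1 add r2: issue@2 deps=(None,None) exec_start@2 write@4
I2 mul r1: issue@3 deps=(None,1) exec_start@4 write@7
I3 add r1: issue@4 deps=(None,1) exec_start@4 write@7
I4 mul r4: issue@5 deps=(None,None) exec_start@5 write@7
I5 add r3: issue@6 deps=(None,1) exec_start@6 write@8
I6 add r2: issue@7 deps=(3,1) exec_start@7 write@10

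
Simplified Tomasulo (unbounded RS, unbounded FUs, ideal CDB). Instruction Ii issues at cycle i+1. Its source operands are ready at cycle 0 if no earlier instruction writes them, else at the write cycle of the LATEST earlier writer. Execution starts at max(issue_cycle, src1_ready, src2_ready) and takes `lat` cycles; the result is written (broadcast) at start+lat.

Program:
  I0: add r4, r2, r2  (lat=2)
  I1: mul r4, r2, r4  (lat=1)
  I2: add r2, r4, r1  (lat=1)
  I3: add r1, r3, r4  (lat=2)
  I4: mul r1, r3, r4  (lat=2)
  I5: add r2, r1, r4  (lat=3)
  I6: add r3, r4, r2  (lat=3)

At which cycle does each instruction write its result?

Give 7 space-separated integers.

I0 add r4: issue@1 deps=(None,None) exec_start@1 write@3
I1 mul r4: issue@2 deps=(None,0) exec_start@3 write@4
I2 add r2: issue@3 deps=(1,None) exec_start@4 write@5
I3 add r1: issue@4 deps=(None,1) exec_start@4 write@6
I4 mul r1: issue@5 deps=(None,1) exec_start@5 write@7
I5 add r2: issue@6 deps=(4,1) exec_start@7 write@10
I6 add r3: issue@7 deps=(1,5) exec_start@10 write@13

Answer: 3 4 5 6 7 10 13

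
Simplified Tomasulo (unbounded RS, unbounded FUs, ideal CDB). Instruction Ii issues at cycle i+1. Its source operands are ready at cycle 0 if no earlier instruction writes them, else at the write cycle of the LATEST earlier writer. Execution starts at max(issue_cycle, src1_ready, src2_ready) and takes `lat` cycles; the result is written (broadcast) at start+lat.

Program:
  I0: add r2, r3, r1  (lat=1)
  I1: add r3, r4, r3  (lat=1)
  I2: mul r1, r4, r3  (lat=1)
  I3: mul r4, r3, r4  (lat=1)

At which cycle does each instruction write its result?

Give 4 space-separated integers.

Answer: 2 3 4 5

Derivation:
I0 add r2: issue@1 deps=(None,None) exec_start@1 write@2
I1 add r3: issue@2 deps=(None,None) exec_start@2 write@3
I2 mul r1: issue@3 deps=(None,1) exec_start@3 write@4
I3 mul r4: issue@4 deps=(1,None) exec_start@4 write@5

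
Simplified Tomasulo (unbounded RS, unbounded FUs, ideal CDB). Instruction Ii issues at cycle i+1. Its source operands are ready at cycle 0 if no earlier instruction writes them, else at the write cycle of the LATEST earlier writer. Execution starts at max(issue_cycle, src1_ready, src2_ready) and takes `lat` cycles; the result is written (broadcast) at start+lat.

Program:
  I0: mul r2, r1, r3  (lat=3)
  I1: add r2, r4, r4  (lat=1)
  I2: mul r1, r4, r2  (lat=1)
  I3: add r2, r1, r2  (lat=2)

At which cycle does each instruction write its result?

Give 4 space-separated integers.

I0 mul r2: issue@1 deps=(None,None) exec_start@1 write@4
I1 add r2: issue@2 deps=(None,None) exec_start@2 write@3
I2 mul r1: issue@3 deps=(None,1) exec_start@3 write@4
I3 add r2: issue@4 deps=(2,1) exec_start@4 write@6

Answer: 4 3 4 6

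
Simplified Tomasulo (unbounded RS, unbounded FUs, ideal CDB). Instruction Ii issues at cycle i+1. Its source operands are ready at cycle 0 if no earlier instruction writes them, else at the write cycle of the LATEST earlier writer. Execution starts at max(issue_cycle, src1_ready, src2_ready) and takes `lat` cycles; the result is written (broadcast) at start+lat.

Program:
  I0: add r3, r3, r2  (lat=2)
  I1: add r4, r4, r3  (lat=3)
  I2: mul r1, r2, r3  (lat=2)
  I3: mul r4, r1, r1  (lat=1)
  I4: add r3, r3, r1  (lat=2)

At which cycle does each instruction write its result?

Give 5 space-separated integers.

I0 add r3: issue@1 deps=(None,None) exec_start@1 write@3
I1 add r4: issue@2 deps=(None,0) exec_start@3 write@6
I2 mul r1: issue@3 deps=(None,0) exec_start@3 write@5
I3 mul r4: issue@4 deps=(2,2) exec_start@5 write@6
I4 add r3: issue@5 deps=(0,2) exec_start@5 write@7

Answer: 3 6 5 6 7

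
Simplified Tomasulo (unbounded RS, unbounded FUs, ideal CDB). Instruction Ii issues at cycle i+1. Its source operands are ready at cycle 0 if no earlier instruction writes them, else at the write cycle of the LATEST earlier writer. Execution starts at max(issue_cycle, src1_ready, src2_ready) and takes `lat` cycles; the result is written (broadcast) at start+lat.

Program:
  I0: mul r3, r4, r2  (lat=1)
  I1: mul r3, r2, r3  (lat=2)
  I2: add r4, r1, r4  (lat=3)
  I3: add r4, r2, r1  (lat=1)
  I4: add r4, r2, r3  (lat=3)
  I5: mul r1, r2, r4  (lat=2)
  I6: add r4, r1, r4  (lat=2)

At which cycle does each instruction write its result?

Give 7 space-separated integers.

I0 mul r3: issue@1 deps=(None,None) exec_start@1 write@2
I1 mul r3: issue@2 deps=(None,0) exec_start@2 write@4
I2 add r4: issue@3 deps=(None,None) exec_start@3 write@6
I3 add r4: issue@4 deps=(None,None) exec_start@4 write@5
I4 add r4: issue@5 deps=(None,1) exec_start@5 write@8
I5 mul r1: issue@6 deps=(None,4) exec_start@8 write@10
I6 add r4: issue@7 deps=(5,4) exec_start@10 write@12

Answer: 2 4 6 5 8 10 12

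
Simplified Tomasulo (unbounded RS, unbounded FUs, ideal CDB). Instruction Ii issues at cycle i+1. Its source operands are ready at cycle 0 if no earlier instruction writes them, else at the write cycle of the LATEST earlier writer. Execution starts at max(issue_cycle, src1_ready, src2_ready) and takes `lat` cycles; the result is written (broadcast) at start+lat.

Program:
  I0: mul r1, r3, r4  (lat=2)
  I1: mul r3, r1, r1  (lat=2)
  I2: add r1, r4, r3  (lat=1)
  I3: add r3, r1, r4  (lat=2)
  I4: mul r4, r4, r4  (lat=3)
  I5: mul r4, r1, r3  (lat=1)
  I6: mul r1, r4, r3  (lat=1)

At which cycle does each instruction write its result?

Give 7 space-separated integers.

I0 mul r1: issue@1 deps=(None,None) exec_start@1 write@3
I1 mul r3: issue@2 deps=(0,0) exec_start@3 write@5
I2 add r1: issue@3 deps=(None,1) exec_start@5 write@6
I3 add r3: issue@4 deps=(2,None) exec_start@6 write@8
I4 mul r4: issue@5 deps=(None,None) exec_start@5 write@8
I5 mul r4: issue@6 deps=(2,3) exec_start@8 write@9
I6 mul r1: issue@7 deps=(5,3) exec_start@9 write@10

Answer: 3 5 6 8 8 9 10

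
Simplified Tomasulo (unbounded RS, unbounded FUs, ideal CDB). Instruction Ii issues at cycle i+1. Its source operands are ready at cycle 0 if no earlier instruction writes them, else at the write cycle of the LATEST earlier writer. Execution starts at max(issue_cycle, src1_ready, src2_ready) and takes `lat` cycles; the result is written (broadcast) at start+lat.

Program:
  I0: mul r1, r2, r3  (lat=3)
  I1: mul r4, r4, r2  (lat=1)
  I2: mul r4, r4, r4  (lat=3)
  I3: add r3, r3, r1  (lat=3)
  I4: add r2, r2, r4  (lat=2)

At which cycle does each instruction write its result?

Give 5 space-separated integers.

Answer: 4 3 6 7 8

Derivation:
I0 mul r1: issue@1 deps=(None,None) exec_start@1 write@4
I1 mul r4: issue@2 deps=(None,None) exec_start@2 write@3
I2 mul r4: issue@3 deps=(1,1) exec_start@3 write@6
I3 add r3: issue@4 deps=(None,0) exec_start@4 write@7
I4 add r2: issue@5 deps=(None,2) exec_start@6 write@8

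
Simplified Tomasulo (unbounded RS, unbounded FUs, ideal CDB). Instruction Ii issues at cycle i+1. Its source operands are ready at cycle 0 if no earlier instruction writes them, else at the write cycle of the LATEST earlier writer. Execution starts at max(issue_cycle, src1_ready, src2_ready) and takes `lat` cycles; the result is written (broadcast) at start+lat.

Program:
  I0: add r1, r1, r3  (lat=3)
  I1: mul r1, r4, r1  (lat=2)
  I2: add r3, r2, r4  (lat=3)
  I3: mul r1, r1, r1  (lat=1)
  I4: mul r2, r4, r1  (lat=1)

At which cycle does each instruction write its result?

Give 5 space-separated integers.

I0 add r1: issue@1 deps=(None,None) exec_start@1 write@4
I1 mul r1: issue@2 deps=(None,0) exec_start@4 write@6
I2 add r3: issue@3 deps=(None,None) exec_start@3 write@6
I3 mul r1: issue@4 deps=(1,1) exec_start@6 write@7
I4 mul r2: issue@5 deps=(None,3) exec_start@7 write@8

Answer: 4 6 6 7 8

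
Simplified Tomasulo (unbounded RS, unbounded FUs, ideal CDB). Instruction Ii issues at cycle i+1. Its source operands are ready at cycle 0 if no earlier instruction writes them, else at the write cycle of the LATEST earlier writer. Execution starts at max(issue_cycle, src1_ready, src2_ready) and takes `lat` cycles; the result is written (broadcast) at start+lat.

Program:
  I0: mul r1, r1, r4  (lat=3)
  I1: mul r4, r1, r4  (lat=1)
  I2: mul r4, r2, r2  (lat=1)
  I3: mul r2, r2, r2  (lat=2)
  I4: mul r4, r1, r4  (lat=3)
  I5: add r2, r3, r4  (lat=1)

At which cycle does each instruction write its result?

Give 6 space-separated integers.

I0 mul r1: issue@1 deps=(None,None) exec_start@1 write@4
I1 mul r4: issue@2 deps=(0,None) exec_start@4 write@5
I2 mul r4: issue@3 deps=(None,None) exec_start@3 write@4
I3 mul r2: issue@4 deps=(None,None) exec_start@4 write@6
I4 mul r4: issue@5 deps=(0,2) exec_start@5 write@8
I5 add r2: issue@6 deps=(None,4) exec_start@8 write@9

Answer: 4 5 4 6 8 9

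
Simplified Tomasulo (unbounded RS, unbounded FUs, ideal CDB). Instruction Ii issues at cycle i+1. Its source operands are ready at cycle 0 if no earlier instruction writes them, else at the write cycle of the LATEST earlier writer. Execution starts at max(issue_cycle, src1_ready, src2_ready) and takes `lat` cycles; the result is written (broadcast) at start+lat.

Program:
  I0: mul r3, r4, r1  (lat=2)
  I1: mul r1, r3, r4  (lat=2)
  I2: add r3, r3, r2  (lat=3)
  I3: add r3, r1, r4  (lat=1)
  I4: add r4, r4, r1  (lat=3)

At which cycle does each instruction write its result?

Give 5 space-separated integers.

I0 mul r3: issue@1 deps=(None,None) exec_start@1 write@3
I1 mul r1: issue@2 deps=(0,None) exec_start@3 write@5
I2 add r3: issue@3 deps=(0,None) exec_start@3 write@6
I3 add r3: issue@4 deps=(1,None) exec_start@5 write@6
I4 add r4: issue@5 deps=(None,1) exec_start@5 write@8

Answer: 3 5 6 6 8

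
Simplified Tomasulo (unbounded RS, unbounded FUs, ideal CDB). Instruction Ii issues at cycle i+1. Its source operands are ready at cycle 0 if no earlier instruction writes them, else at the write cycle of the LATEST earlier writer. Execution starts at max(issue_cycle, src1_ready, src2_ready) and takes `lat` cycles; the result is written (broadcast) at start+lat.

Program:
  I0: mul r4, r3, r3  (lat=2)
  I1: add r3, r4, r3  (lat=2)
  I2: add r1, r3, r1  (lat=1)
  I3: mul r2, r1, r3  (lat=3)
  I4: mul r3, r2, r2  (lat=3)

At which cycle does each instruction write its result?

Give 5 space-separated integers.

I0 mul r4: issue@1 deps=(None,None) exec_start@1 write@3
I1 add r3: issue@2 deps=(0,None) exec_start@3 write@5
I2 add r1: issue@3 deps=(1,None) exec_start@5 write@6
I3 mul r2: issue@4 deps=(2,1) exec_start@6 write@9
I4 mul r3: issue@5 deps=(3,3) exec_start@9 write@12

Answer: 3 5 6 9 12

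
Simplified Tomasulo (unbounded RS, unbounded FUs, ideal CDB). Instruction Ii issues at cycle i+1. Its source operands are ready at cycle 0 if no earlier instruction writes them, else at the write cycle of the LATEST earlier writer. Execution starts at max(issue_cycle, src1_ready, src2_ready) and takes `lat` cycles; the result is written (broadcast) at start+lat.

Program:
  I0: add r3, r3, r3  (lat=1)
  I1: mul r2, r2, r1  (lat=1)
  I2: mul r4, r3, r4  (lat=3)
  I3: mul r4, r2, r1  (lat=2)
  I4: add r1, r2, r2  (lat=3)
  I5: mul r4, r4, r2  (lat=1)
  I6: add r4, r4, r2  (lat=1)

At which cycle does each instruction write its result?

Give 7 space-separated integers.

Answer: 2 3 6 6 8 7 8

Derivation:
I0 add r3: issue@1 deps=(None,None) exec_start@1 write@2
I1 mul r2: issue@2 deps=(None,None) exec_start@2 write@3
I2 mul r4: issue@3 deps=(0,None) exec_start@3 write@6
I3 mul r4: issue@4 deps=(1,None) exec_start@4 write@6
I4 add r1: issue@5 deps=(1,1) exec_start@5 write@8
I5 mul r4: issue@6 deps=(3,1) exec_start@6 write@7
I6 add r4: issue@7 deps=(5,1) exec_start@7 write@8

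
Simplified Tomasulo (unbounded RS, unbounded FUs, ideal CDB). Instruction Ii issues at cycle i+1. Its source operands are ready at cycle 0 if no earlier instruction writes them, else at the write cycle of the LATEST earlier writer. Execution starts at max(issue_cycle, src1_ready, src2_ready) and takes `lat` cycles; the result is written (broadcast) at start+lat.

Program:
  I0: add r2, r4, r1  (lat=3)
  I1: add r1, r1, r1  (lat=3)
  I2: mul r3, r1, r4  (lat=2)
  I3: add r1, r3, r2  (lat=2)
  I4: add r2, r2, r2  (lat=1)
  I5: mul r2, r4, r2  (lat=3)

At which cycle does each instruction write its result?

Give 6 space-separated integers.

Answer: 4 5 7 9 6 9

Derivation:
I0 add r2: issue@1 deps=(None,None) exec_start@1 write@4
I1 add r1: issue@2 deps=(None,None) exec_start@2 write@5
I2 mul r3: issue@3 deps=(1,None) exec_start@5 write@7
I3 add r1: issue@4 deps=(2,0) exec_start@7 write@9
I4 add r2: issue@5 deps=(0,0) exec_start@5 write@6
I5 mul r2: issue@6 deps=(None,4) exec_start@6 write@9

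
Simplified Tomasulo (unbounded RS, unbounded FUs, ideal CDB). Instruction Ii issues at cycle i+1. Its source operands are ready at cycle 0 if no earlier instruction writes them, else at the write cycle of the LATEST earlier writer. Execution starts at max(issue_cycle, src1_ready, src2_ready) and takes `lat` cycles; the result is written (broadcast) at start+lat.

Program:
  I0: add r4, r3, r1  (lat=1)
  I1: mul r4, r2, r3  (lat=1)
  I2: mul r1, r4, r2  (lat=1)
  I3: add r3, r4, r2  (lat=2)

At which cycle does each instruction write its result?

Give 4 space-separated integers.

I0 add r4: issue@1 deps=(None,None) exec_start@1 write@2
I1 mul r4: issue@2 deps=(None,None) exec_start@2 write@3
I2 mul r1: issue@3 deps=(1,None) exec_start@3 write@4
I3 add r3: issue@4 deps=(1,None) exec_start@4 write@6

Answer: 2 3 4 6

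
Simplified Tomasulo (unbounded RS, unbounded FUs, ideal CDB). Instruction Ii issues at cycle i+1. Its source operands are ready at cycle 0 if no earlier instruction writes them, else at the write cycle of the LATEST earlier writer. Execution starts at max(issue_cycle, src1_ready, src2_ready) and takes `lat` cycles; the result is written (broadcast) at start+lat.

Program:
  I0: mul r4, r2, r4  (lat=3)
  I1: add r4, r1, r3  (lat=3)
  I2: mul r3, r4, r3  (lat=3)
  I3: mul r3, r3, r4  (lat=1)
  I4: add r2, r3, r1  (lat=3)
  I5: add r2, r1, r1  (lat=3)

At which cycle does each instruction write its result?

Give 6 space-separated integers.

I0 mul r4: issue@1 deps=(None,None) exec_start@1 write@4
I1 add r4: issue@2 deps=(None,None) exec_start@2 write@5
I2 mul r3: issue@3 deps=(1,None) exec_start@5 write@8
I3 mul r3: issue@4 deps=(2,1) exec_start@8 write@9
I4 add r2: issue@5 deps=(3,None) exec_start@9 write@12
I5 add r2: issue@6 deps=(None,None) exec_start@6 write@9

Answer: 4 5 8 9 12 9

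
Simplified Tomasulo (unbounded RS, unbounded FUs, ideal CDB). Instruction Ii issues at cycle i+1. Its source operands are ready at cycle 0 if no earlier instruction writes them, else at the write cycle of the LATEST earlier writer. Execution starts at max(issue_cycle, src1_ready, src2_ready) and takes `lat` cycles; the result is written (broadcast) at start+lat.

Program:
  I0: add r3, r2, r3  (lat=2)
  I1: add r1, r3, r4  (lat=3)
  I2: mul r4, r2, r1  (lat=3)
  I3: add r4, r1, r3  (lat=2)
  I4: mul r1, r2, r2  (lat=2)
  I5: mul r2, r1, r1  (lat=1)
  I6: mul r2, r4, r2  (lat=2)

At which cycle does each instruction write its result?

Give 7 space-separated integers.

Answer: 3 6 9 8 7 8 10

Derivation:
I0 add r3: issue@1 deps=(None,None) exec_start@1 write@3
I1 add r1: issue@2 deps=(0,None) exec_start@3 write@6
I2 mul r4: issue@3 deps=(None,1) exec_start@6 write@9
I3 add r4: issue@4 deps=(1,0) exec_start@6 write@8
I4 mul r1: issue@5 deps=(None,None) exec_start@5 write@7
I5 mul r2: issue@6 deps=(4,4) exec_start@7 write@8
I6 mul r2: issue@7 deps=(3,5) exec_start@8 write@10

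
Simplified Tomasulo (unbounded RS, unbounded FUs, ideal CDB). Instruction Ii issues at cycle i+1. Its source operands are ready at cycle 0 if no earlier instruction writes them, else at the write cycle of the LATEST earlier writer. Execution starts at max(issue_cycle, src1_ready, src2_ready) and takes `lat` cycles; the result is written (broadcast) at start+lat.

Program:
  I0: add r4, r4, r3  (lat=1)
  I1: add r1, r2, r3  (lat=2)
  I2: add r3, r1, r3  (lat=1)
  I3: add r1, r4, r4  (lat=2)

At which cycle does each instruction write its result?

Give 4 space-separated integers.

I0 add r4: issue@1 deps=(None,None) exec_start@1 write@2
I1 add r1: issue@2 deps=(None,None) exec_start@2 write@4
I2 add r3: issue@3 deps=(1,None) exec_start@4 write@5
I3 add r1: issue@4 deps=(0,0) exec_start@4 write@6

Answer: 2 4 5 6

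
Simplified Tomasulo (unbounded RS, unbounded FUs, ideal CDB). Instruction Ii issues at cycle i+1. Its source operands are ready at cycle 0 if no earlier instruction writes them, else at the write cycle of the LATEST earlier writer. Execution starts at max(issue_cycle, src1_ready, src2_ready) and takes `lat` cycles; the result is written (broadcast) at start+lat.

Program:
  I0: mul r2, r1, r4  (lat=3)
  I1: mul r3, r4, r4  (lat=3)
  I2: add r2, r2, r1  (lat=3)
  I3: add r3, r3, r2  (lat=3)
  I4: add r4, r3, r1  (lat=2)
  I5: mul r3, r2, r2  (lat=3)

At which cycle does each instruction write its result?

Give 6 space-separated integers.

Answer: 4 5 7 10 12 10

Derivation:
I0 mul r2: issue@1 deps=(None,None) exec_start@1 write@4
I1 mul r3: issue@2 deps=(None,None) exec_start@2 write@5
I2 add r2: issue@3 deps=(0,None) exec_start@4 write@7
I3 add r3: issue@4 deps=(1,2) exec_start@7 write@10
I4 add r4: issue@5 deps=(3,None) exec_start@10 write@12
I5 mul r3: issue@6 deps=(2,2) exec_start@7 write@10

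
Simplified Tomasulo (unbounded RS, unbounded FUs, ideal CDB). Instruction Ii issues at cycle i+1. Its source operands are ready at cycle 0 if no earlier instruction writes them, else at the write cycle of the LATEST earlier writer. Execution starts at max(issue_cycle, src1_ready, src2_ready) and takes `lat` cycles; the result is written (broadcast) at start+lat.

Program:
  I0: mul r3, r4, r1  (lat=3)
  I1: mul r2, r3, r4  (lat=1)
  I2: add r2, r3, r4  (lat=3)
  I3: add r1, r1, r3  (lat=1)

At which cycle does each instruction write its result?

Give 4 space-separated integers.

I0 mul r3: issue@1 deps=(None,None) exec_start@1 write@4
I1 mul r2: issue@2 deps=(0,None) exec_start@4 write@5
I2 add r2: issue@3 deps=(0,None) exec_start@4 write@7
I3 add r1: issue@4 deps=(None,0) exec_start@4 write@5

Answer: 4 5 7 5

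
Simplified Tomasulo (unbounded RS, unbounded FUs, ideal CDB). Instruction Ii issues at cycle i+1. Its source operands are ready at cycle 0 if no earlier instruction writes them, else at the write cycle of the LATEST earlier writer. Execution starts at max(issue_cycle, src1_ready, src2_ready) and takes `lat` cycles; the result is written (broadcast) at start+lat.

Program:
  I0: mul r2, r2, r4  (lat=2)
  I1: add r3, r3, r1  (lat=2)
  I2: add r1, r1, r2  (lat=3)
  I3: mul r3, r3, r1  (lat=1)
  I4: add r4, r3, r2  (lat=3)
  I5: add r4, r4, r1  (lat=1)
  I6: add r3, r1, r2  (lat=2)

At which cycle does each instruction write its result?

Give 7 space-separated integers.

Answer: 3 4 6 7 10 11 9

Derivation:
I0 mul r2: issue@1 deps=(None,None) exec_start@1 write@3
I1 add r3: issue@2 deps=(None,None) exec_start@2 write@4
I2 add r1: issue@3 deps=(None,0) exec_start@3 write@6
I3 mul r3: issue@4 deps=(1,2) exec_start@6 write@7
I4 add r4: issue@5 deps=(3,0) exec_start@7 write@10
I5 add r4: issue@6 deps=(4,2) exec_start@10 write@11
I6 add r3: issue@7 deps=(2,0) exec_start@7 write@9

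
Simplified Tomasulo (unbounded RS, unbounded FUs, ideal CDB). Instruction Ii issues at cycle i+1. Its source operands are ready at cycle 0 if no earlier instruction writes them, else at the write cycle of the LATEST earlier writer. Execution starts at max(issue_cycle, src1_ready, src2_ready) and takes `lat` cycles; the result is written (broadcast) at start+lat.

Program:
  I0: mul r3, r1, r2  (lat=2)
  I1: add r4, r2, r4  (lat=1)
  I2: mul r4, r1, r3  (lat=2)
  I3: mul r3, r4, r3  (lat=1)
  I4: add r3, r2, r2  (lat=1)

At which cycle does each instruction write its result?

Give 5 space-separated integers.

I0 mul r3: issue@1 deps=(None,None) exec_start@1 write@3
I1 add r4: issue@2 deps=(None,None) exec_start@2 write@3
I2 mul r4: issue@3 deps=(None,0) exec_start@3 write@5
I3 mul r3: issue@4 deps=(2,0) exec_start@5 write@6
I4 add r3: issue@5 deps=(None,None) exec_start@5 write@6

Answer: 3 3 5 6 6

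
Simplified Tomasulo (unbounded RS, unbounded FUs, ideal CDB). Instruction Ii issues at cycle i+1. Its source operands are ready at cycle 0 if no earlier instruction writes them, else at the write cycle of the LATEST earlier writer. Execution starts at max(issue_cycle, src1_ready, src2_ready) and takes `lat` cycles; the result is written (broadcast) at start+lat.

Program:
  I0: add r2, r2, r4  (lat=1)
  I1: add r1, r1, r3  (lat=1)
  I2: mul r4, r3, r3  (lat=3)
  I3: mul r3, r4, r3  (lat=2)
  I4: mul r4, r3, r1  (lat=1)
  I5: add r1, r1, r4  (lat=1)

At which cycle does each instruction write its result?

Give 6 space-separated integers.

I0 add r2: issue@1 deps=(None,None) exec_start@1 write@2
I1 add r1: issue@2 deps=(None,None) exec_start@2 write@3
I2 mul r4: issue@3 deps=(None,None) exec_start@3 write@6
I3 mul r3: issue@4 deps=(2,None) exec_start@6 write@8
I4 mul r4: issue@5 deps=(3,1) exec_start@8 write@9
I5 add r1: issue@6 deps=(1,4) exec_start@9 write@10

Answer: 2 3 6 8 9 10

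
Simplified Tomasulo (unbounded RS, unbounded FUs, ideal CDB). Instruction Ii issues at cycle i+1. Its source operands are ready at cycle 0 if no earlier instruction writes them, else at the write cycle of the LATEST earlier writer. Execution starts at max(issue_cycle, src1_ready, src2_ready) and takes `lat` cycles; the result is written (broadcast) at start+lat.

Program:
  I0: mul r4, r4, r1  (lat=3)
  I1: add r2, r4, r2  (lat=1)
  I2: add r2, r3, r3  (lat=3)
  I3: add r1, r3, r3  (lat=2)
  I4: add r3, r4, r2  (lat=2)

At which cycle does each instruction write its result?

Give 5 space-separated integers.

Answer: 4 5 6 6 8

Derivation:
I0 mul r4: issue@1 deps=(None,None) exec_start@1 write@4
I1 add r2: issue@2 deps=(0,None) exec_start@4 write@5
I2 add r2: issue@3 deps=(None,None) exec_start@3 write@6
I3 add r1: issue@4 deps=(None,None) exec_start@4 write@6
I4 add r3: issue@5 deps=(0,2) exec_start@6 write@8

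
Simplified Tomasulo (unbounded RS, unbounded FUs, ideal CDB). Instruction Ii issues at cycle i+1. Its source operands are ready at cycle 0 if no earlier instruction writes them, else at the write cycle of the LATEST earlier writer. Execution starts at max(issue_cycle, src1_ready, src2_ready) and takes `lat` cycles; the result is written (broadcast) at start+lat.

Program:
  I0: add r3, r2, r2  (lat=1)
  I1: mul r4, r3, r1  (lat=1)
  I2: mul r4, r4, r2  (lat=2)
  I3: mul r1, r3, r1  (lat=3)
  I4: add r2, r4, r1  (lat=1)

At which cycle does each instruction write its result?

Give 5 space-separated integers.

I0 add r3: issue@1 deps=(None,None) exec_start@1 write@2
I1 mul r4: issue@2 deps=(0,None) exec_start@2 write@3
I2 mul r4: issue@3 deps=(1,None) exec_start@3 write@5
I3 mul r1: issue@4 deps=(0,None) exec_start@4 write@7
I4 add r2: issue@5 deps=(2,3) exec_start@7 write@8

Answer: 2 3 5 7 8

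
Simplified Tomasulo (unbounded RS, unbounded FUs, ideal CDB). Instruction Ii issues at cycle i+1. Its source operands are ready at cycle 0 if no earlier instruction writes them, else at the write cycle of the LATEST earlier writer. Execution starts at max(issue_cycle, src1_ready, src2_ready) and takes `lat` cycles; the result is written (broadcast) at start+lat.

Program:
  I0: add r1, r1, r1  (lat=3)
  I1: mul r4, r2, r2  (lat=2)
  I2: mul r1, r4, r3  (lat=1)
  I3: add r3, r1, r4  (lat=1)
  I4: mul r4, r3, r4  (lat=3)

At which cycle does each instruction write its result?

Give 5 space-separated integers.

Answer: 4 4 5 6 9

Derivation:
I0 add r1: issue@1 deps=(None,None) exec_start@1 write@4
I1 mul r4: issue@2 deps=(None,None) exec_start@2 write@4
I2 mul r1: issue@3 deps=(1,None) exec_start@4 write@5
I3 add r3: issue@4 deps=(2,1) exec_start@5 write@6
I4 mul r4: issue@5 deps=(3,1) exec_start@6 write@9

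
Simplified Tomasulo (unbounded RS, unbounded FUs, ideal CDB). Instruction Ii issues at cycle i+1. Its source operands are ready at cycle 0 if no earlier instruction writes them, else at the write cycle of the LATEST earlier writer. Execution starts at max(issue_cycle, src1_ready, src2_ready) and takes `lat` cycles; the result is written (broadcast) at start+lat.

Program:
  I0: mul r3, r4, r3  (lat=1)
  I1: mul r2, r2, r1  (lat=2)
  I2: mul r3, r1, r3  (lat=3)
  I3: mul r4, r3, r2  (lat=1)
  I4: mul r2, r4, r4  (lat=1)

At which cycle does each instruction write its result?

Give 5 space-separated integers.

I0 mul r3: issue@1 deps=(None,None) exec_start@1 write@2
I1 mul r2: issue@2 deps=(None,None) exec_start@2 write@4
I2 mul r3: issue@3 deps=(None,0) exec_start@3 write@6
I3 mul r4: issue@4 deps=(2,1) exec_start@6 write@7
I4 mul r2: issue@5 deps=(3,3) exec_start@7 write@8

Answer: 2 4 6 7 8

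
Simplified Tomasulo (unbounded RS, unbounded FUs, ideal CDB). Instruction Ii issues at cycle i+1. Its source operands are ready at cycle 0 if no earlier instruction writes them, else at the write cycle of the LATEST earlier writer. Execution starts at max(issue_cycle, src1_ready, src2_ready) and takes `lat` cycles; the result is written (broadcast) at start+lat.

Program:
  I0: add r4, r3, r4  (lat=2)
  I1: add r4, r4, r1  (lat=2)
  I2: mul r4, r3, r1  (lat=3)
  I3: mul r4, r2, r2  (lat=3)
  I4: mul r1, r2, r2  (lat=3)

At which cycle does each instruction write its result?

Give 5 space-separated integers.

Answer: 3 5 6 7 8

Derivation:
I0 add r4: issue@1 deps=(None,None) exec_start@1 write@3
I1 add r4: issue@2 deps=(0,None) exec_start@3 write@5
I2 mul r4: issue@3 deps=(None,None) exec_start@3 write@6
I3 mul r4: issue@4 deps=(None,None) exec_start@4 write@7
I4 mul r1: issue@5 deps=(None,None) exec_start@5 write@8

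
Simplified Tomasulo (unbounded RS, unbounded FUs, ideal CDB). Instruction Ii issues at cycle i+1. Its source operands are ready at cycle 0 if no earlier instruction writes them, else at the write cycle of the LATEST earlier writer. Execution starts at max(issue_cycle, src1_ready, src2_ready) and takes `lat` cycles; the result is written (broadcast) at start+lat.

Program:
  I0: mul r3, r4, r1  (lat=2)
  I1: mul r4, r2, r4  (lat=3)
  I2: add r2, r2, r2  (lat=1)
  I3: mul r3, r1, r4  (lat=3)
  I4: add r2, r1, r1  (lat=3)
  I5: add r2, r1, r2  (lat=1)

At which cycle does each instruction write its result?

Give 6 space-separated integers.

Answer: 3 5 4 8 8 9

Derivation:
I0 mul r3: issue@1 deps=(None,None) exec_start@1 write@3
I1 mul r4: issue@2 deps=(None,None) exec_start@2 write@5
I2 add r2: issue@3 deps=(None,None) exec_start@3 write@4
I3 mul r3: issue@4 deps=(None,1) exec_start@5 write@8
I4 add r2: issue@5 deps=(None,None) exec_start@5 write@8
I5 add r2: issue@6 deps=(None,4) exec_start@8 write@9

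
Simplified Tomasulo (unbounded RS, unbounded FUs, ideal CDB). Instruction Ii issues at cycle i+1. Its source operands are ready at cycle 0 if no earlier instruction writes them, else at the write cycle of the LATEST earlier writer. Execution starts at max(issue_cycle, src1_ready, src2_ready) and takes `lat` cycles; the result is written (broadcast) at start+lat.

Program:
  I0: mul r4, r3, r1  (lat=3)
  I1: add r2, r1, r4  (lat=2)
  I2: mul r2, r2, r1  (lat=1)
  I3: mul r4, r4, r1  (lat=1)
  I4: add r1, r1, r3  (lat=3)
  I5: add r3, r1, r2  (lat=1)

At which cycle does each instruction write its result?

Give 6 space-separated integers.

Answer: 4 6 7 5 8 9

Derivation:
I0 mul r4: issue@1 deps=(None,None) exec_start@1 write@4
I1 add r2: issue@2 deps=(None,0) exec_start@4 write@6
I2 mul r2: issue@3 deps=(1,None) exec_start@6 write@7
I3 mul r4: issue@4 deps=(0,None) exec_start@4 write@5
I4 add r1: issue@5 deps=(None,None) exec_start@5 write@8
I5 add r3: issue@6 deps=(4,2) exec_start@8 write@9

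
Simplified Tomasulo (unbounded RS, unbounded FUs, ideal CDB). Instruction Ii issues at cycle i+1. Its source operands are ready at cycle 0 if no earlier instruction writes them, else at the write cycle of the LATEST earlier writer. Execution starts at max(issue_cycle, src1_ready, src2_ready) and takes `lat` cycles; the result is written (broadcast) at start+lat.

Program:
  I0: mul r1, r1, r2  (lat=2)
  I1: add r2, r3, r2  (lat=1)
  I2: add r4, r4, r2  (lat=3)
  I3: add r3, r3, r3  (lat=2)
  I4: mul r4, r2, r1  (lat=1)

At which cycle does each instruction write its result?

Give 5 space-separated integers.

Answer: 3 3 6 6 6

Derivation:
I0 mul r1: issue@1 deps=(None,None) exec_start@1 write@3
I1 add r2: issue@2 deps=(None,None) exec_start@2 write@3
I2 add r4: issue@3 deps=(None,1) exec_start@3 write@6
I3 add r3: issue@4 deps=(None,None) exec_start@4 write@6
I4 mul r4: issue@5 deps=(1,0) exec_start@5 write@6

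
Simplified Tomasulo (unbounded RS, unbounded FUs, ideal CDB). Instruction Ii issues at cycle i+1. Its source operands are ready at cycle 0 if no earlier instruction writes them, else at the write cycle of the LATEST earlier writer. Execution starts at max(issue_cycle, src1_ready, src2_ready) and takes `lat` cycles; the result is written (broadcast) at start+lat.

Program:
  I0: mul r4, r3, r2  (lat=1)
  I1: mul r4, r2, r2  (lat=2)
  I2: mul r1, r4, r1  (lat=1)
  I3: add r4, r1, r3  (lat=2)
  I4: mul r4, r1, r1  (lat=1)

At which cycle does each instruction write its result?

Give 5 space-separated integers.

Answer: 2 4 5 7 6

Derivation:
I0 mul r4: issue@1 deps=(None,None) exec_start@1 write@2
I1 mul r4: issue@2 deps=(None,None) exec_start@2 write@4
I2 mul r1: issue@3 deps=(1,None) exec_start@4 write@5
I3 add r4: issue@4 deps=(2,None) exec_start@5 write@7
I4 mul r4: issue@5 deps=(2,2) exec_start@5 write@6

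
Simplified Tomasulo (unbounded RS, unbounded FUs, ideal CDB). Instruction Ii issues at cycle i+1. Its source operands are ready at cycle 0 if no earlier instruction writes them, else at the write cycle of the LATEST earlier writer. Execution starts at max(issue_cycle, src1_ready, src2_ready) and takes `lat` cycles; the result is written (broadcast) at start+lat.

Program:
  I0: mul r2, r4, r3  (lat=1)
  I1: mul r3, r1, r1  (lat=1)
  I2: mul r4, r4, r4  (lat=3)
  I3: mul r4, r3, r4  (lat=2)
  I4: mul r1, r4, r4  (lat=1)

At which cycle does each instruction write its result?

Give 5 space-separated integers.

Answer: 2 3 6 8 9

Derivation:
I0 mul r2: issue@1 deps=(None,None) exec_start@1 write@2
I1 mul r3: issue@2 deps=(None,None) exec_start@2 write@3
I2 mul r4: issue@3 deps=(None,None) exec_start@3 write@6
I3 mul r4: issue@4 deps=(1,2) exec_start@6 write@8
I4 mul r1: issue@5 deps=(3,3) exec_start@8 write@9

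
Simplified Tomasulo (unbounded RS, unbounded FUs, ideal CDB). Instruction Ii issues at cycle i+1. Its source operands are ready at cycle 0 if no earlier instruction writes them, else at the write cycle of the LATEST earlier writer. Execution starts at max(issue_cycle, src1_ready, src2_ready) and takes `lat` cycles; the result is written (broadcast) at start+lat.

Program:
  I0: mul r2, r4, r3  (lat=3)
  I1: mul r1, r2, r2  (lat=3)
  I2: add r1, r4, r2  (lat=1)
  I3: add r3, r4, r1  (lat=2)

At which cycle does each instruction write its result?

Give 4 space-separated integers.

I0 mul r2: issue@1 deps=(None,None) exec_start@1 write@4
I1 mul r1: issue@2 deps=(0,0) exec_start@4 write@7
I2 add r1: issue@3 deps=(None,0) exec_start@4 write@5
I3 add r3: issue@4 deps=(None,2) exec_start@5 write@7

Answer: 4 7 5 7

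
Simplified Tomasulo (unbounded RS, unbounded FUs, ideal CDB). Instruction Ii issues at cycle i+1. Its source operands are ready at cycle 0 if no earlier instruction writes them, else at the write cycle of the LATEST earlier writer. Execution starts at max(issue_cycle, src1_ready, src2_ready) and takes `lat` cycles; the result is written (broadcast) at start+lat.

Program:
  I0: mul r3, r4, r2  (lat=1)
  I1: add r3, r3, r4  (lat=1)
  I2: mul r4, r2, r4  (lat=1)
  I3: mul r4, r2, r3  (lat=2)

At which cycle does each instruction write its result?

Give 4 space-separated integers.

Answer: 2 3 4 6

Derivation:
I0 mul r3: issue@1 deps=(None,None) exec_start@1 write@2
I1 add r3: issue@2 deps=(0,None) exec_start@2 write@3
I2 mul r4: issue@3 deps=(None,None) exec_start@3 write@4
I3 mul r4: issue@4 deps=(None,1) exec_start@4 write@6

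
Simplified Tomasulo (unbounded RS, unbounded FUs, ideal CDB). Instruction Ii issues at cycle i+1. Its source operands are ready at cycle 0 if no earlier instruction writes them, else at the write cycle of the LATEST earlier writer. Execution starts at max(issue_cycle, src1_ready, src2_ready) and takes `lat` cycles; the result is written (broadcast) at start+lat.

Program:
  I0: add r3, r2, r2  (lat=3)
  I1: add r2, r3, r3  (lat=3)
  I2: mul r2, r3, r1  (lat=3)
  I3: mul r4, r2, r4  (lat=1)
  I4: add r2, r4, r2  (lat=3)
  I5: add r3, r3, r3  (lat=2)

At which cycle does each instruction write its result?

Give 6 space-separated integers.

I0 add r3: issue@1 deps=(None,None) exec_start@1 write@4
I1 add r2: issue@2 deps=(0,0) exec_start@4 write@7
I2 mul r2: issue@3 deps=(0,None) exec_start@4 write@7
I3 mul r4: issue@4 deps=(2,None) exec_start@7 write@8
I4 add r2: issue@5 deps=(3,2) exec_start@8 write@11
I5 add r3: issue@6 deps=(0,0) exec_start@6 write@8

Answer: 4 7 7 8 11 8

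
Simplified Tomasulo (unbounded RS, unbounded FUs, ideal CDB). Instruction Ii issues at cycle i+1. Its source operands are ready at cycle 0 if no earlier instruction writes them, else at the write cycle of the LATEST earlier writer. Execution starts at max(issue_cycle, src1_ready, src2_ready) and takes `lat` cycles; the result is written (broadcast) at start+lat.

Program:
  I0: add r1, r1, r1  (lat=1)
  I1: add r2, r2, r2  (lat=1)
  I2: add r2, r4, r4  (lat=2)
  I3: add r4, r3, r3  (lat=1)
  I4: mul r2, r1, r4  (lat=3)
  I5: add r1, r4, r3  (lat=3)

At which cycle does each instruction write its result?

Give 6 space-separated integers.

I0 add r1: issue@1 deps=(None,None) exec_start@1 write@2
I1 add r2: issue@2 deps=(None,None) exec_start@2 write@3
I2 add r2: issue@3 deps=(None,None) exec_start@3 write@5
I3 add r4: issue@4 deps=(None,None) exec_start@4 write@5
I4 mul r2: issue@5 deps=(0,3) exec_start@5 write@8
I5 add r1: issue@6 deps=(3,None) exec_start@6 write@9

Answer: 2 3 5 5 8 9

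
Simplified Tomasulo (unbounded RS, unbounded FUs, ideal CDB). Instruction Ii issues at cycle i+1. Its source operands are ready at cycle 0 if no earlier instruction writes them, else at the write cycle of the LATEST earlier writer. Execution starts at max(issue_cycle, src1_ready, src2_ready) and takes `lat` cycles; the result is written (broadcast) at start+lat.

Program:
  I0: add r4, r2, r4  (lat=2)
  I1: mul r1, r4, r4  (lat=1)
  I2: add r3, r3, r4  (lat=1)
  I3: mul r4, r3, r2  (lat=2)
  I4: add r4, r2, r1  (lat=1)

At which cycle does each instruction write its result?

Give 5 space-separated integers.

Answer: 3 4 4 6 6

Derivation:
I0 add r4: issue@1 deps=(None,None) exec_start@1 write@3
I1 mul r1: issue@2 deps=(0,0) exec_start@3 write@4
I2 add r3: issue@3 deps=(None,0) exec_start@3 write@4
I3 mul r4: issue@4 deps=(2,None) exec_start@4 write@6
I4 add r4: issue@5 deps=(None,1) exec_start@5 write@6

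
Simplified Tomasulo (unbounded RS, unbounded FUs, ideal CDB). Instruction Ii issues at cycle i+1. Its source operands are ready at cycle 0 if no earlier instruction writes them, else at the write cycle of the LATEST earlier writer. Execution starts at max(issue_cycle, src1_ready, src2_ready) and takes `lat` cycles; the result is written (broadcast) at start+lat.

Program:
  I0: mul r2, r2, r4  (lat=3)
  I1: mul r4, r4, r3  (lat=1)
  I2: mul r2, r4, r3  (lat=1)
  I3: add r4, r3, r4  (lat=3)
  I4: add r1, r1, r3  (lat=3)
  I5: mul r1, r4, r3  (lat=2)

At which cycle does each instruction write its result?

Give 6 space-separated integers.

I0 mul r2: issue@1 deps=(None,None) exec_start@1 write@4
I1 mul r4: issue@2 deps=(None,None) exec_start@2 write@3
I2 mul r2: issue@3 deps=(1,None) exec_start@3 write@4
I3 add r4: issue@4 deps=(None,1) exec_start@4 write@7
I4 add r1: issue@5 deps=(None,None) exec_start@5 write@8
I5 mul r1: issue@6 deps=(3,None) exec_start@7 write@9

Answer: 4 3 4 7 8 9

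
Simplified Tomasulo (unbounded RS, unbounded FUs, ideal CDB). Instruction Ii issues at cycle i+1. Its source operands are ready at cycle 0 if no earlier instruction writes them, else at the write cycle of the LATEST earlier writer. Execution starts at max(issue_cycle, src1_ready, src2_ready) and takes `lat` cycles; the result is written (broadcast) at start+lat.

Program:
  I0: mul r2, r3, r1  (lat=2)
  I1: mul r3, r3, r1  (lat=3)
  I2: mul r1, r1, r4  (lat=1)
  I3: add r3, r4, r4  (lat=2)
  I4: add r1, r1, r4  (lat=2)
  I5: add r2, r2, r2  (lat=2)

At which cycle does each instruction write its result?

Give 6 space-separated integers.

I0 mul r2: issue@1 deps=(None,None) exec_start@1 write@3
I1 mul r3: issue@2 deps=(None,None) exec_start@2 write@5
I2 mul r1: issue@3 deps=(None,None) exec_start@3 write@4
I3 add r3: issue@4 deps=(None,None) exec_start@4 write@6
I4 add r1: issue@5 deps=(2,None) exec_start@5 write@7
I5 add r2: issue@6 deps=(0,0) exec_start@6 write@8

Answer: 3 5 4 6 7 8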